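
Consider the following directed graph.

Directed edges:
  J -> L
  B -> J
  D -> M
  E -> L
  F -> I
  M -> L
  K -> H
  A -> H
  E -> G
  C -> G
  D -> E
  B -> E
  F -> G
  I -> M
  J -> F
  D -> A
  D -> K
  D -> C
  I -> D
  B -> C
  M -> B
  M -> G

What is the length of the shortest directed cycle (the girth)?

5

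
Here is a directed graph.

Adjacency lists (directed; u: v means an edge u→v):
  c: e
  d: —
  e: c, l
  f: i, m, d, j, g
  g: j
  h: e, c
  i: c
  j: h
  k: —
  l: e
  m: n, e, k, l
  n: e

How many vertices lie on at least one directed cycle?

A vertex is on a directed cycle iff it belongs to a strongly connected component of size ≥ 2 (or has a self-loop).
The vertices on cycles are {c, e, l} — 3 in total.

3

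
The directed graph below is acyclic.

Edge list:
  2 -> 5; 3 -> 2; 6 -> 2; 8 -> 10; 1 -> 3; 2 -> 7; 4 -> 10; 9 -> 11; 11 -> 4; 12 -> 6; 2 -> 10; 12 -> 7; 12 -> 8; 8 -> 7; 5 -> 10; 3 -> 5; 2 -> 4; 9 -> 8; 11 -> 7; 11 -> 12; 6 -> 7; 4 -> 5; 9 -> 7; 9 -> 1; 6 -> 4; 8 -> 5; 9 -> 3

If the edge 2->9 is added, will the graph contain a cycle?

Yes

Adding 2→9 creates a cycle iff 9 can already reach 2.
Path from 9: 9 → 3 → 2.
So 9 → … → 2 → 9 is a cycle.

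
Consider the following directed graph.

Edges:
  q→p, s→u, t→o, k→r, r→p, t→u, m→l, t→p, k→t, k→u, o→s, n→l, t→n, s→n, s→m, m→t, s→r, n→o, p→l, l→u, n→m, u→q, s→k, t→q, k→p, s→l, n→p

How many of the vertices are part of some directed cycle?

10

A vertex is on a directed cycle iff it belongs to a strongly connected component of size ≥ 2 (or has a self-loop).
The vertices on cycles are {k, l, m, n, o, p, q, s, t, u} — 10 in total.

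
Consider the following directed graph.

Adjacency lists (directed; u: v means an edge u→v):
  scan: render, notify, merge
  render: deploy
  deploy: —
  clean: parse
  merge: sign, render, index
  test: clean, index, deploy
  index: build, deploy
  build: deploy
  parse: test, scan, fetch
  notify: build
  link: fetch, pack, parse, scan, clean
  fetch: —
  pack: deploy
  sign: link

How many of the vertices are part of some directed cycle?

7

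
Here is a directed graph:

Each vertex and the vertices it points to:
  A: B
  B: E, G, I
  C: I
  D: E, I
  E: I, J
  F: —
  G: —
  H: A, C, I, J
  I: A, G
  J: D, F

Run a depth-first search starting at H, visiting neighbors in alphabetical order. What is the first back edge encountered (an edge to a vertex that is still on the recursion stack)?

DFS from H (visiting neighbors in alphabetical order); mark gray on enter, black on exit:
H gray
  A gray
    B gray
      E gray
        I gray
          I→A: A is gray → back edge
First back edge: I → A.

I->A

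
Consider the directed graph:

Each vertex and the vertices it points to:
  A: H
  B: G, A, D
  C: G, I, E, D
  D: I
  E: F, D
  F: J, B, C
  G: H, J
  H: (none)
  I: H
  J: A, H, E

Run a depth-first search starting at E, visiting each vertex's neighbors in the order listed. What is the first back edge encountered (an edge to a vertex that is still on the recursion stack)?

J->E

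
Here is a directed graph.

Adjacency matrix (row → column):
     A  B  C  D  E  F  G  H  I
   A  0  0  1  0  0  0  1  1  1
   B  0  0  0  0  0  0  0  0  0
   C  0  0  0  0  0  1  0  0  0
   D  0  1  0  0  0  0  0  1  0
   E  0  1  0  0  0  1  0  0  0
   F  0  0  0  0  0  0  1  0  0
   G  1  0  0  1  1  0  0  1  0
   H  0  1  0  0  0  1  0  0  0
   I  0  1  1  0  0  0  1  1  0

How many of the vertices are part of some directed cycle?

A vertex is on a directed cycle iff it belongs to a strongly connected component of size ≥ 2 (or has a self-loop).
The vertices on cycles are {A, C, D, E, F, G, H, I} — 8 in total.

8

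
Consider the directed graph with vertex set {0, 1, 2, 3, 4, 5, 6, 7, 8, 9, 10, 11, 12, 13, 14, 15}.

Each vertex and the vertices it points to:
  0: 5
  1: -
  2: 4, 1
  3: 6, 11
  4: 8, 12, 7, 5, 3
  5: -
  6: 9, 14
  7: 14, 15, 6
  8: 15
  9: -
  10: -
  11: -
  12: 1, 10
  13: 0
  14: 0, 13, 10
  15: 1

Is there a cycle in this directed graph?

DFS with white/gray/black marking, starting from 3:
3 gray
  6 gray
    9 gray
    9 black
    14 gray
      0 gray
        5 gray
        5 black
      0 black
      13 gray
        13→0: 0 black — skip
      13 black
      10 gray
      10 black
    14 black
  6 black
  11 gray
  11 black
3 black
1 gray
1 black
2 gray
  4 gray
    8 gray
      15 gray
        15→1: 1 black — skip
      15 black
    8 black
    12 gray
      12→1: 1 black — skip
      12→10: 10 black — skip
    12 black
    7 gray
      7→14: 14 black — skip
      7→15: 15 black — skip
      7→6: 6 black — skip
    7 black
    4→5: 5 black — skip
    4→3: 3 black — skip
  4 black
  2→1: 1 black — skip
2 black
Every edge goes to a white or black vertex — no back edge, so the graph is acyclic.

No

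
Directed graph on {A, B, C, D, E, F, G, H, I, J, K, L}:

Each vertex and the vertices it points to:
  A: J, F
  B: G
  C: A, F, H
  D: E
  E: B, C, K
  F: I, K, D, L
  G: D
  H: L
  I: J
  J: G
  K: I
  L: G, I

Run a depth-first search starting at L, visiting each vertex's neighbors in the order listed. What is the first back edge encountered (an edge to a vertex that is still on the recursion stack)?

B->G

DFS from L (visiting each vertex's neighbors in the order listed); mark gray on enter, black on exit:
L gray
  G gray
    D gray
      E gray
        B gray
          B→G: G is gray → back edge
First back edge: B → G.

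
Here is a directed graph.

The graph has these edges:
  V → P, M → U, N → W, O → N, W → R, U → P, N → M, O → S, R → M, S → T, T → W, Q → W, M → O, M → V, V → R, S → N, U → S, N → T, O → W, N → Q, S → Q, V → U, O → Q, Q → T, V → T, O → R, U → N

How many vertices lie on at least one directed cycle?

A vertex is on a directed cycle iff it belongs to a strongly connected component of size ≥ 2 (or has a self-loop).
The vertices on cycles are {M, N, O, Q, R, S, T, U, V, W} — 10 in total.

10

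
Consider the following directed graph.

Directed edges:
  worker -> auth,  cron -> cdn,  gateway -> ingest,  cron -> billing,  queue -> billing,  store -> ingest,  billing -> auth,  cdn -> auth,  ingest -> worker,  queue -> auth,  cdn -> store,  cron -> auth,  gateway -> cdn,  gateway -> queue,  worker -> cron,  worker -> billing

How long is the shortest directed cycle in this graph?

5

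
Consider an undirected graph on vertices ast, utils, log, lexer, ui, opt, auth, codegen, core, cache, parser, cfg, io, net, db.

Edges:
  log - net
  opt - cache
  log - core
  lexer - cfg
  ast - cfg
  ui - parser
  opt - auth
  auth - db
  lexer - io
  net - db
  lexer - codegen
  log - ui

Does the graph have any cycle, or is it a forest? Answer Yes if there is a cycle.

No

DFS, tracking each vertex's parent; an edge to a visited non-parent vertex closes a cycle.
Start from codegen:
visit codegen (parent –)
  visit lexer (parent codegen)
    visit cfg (parent lexer)
      cfg–lexer: parent, skip
      visit ast (parent cfg)
        ast–cfg: parent, skip
    lexer–codegen: parent, skip
    visit io (parent lexer)
      io–lexer: parent, skip
visit utils (parent –)
visit log (parent –)
  visit ui (parent log)
    visit parser (parent ui)
      parser–ui: parent, skip
    ui–log: parent, skip
  visit core (parent log)
    core–log: parent, skip
  visit net (parent log)
    visit db (parent net)
      db–net: parent, skip
      visit auth (parent db)
        auth–db: parent, skip
        visit opt (parent auth)
          opt–auth: parent, skip
          visit cache (parent opt)
            cache–opt: parent, skip
    net–log: parent, skip
No non-parent visited neighbor found — the graph is a forest.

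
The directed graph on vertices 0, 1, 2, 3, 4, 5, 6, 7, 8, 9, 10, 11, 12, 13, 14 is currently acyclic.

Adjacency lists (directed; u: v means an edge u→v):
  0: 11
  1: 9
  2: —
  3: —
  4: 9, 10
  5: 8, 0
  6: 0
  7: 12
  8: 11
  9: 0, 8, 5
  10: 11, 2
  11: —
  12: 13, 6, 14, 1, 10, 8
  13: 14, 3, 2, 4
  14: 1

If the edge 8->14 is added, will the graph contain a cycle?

Adding 8→14 creates a cycle iff 14 can already reach 8.
Path from 14: 14 → 1 → 9 → 8.
So 14 → … → 8 → 14 is a cycle.

Yes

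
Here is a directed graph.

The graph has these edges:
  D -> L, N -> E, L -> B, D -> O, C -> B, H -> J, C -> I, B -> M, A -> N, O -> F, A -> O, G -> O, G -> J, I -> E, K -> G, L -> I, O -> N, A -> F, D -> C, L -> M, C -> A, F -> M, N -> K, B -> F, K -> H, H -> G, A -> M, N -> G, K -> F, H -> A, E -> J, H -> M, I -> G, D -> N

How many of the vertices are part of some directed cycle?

6

A vertex is on a directed cycle iff it belongs to a strongly connected component of size ≥ 2 (or has a self-loop).
The vertices on cycles are {A, G, H, K, N, O} — 6 in total.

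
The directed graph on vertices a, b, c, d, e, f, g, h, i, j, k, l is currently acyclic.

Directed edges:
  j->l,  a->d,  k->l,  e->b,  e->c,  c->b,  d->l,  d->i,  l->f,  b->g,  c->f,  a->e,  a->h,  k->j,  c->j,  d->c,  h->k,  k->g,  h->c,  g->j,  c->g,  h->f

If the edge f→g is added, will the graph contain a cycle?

Yes

Adding f→g creates a cycle iff g can already reach f.
Path from g: g → j → l → f.
So g → … → f → g is a cycle.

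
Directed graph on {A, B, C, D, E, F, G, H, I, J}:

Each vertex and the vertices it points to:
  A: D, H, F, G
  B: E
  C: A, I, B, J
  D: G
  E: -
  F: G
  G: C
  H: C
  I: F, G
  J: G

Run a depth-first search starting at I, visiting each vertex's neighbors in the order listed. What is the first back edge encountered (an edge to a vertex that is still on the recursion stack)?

D->G

DFS from I (visiting each vertex's neighbors in the order listed); mark gray on enter, black on exit:
I gray
  F gray
    G gray
      C gray
        A gray
          D gray
            D→G: G is gray → back edge
First back edge: D → G.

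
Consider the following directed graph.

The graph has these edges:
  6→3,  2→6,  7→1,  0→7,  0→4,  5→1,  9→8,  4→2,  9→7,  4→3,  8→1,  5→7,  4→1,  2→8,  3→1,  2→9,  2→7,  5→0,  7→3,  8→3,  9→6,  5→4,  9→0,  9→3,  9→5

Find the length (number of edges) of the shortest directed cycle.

4

For each vertex v, BFS finds the shortest path from v back to v.
The shortest such closed walk is 2 → 9 → 0 → 4 → 2, length 4.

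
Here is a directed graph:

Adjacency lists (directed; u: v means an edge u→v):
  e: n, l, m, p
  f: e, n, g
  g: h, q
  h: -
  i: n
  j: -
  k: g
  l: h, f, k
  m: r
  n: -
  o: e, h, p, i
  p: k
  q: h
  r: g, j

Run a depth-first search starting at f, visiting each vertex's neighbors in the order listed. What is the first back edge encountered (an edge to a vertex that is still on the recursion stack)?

DFS from f (visiting each vertex's neighbors in the order listed); mark gray on enter, black on exit:
f gray
  e gray
    n gray
    n black
    l gray
      h gray
      h black
      l→f: f is gray → back edge
First back edge: l → f.

l→f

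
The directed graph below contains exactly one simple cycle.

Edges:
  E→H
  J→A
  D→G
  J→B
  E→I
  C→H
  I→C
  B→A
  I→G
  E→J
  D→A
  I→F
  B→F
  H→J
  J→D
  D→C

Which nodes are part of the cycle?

DFS with gray/black marking from J:
J gray
  B gray
    A gray
    A black
    F gray
    F black
  B black
  D gray
    C gray
      H gray
        H→J: J is gray → back edge
Back edge closes the cycle J → D → C → H → J; its vertices are {C, D, H, J}.

C, D, H, J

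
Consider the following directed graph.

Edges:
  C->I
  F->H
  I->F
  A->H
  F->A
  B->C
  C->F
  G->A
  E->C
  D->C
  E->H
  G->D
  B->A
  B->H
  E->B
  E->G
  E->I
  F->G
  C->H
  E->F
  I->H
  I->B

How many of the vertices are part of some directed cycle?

A vertex is on a directed cycle iff it belongs to a strongly connected component of size ≥ 2 (or has a self-loop).
The vertices on cycles are {B, C, D, F, G, I} — 6 in total.

6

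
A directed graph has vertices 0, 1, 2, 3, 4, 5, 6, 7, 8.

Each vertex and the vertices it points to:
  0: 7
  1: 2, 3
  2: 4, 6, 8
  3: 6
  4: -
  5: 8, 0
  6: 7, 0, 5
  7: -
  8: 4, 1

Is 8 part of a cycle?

Yes

8 is on a cycle iff 8 can reach itself via ≥1 edge.
8 → 1 → 2 → 8 — yes.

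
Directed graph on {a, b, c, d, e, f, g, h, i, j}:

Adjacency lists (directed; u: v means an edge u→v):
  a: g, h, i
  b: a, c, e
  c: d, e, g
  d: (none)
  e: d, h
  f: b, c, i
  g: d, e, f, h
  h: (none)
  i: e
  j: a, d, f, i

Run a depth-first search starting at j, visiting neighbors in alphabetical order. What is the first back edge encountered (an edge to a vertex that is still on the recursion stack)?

b→a

DFS from j (visiting neighbors in alphabetical order); mark gray on enter, black on exit:
j gray
  a gray
    g gray
      d gray
      d black
      e gray
        e→d: d black — skip
        h gray
        h black
      e black
      f gray
        b gray
          b→a: a is gray → back edge
First back edge: b → a.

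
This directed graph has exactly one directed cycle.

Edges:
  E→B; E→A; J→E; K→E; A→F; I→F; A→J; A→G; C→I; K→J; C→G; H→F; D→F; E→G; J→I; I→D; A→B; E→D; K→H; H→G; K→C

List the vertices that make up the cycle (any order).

A, E, J

DFS with gray/black marking from E:
E gray
  G gray
  G black
  D gray
    F gray
    F black
  D black
  B gray
  B black
  A gray
    A→G: G black — skip
    A→B: B black — skip
    J gray
      I gray
        I→F: F black — skip
        I→D: D black — skip
      I black
      J→E: E is gray → back edge
Back edge closes the cycle E → A → J → E; its vertices are {A, E, J}.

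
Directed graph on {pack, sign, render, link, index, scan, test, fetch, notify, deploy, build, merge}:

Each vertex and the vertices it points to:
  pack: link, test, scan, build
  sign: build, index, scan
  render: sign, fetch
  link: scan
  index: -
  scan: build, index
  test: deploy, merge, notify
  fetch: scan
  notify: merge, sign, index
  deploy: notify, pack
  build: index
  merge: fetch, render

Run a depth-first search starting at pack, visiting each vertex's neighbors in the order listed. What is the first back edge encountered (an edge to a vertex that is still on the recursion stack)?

deploy->pack

DFS from pack (visiting each vertex's neighbors in the order listed); mark gray on enter, black on exit:
pack gray
  link gray
    scan gray
      build gray
        index gray
        index black
      build black
      scan→index: index black — skip
    scan black
  link black
  test gray
    deploy gray
      notify gray
        merge gray
          fetch gray
            fetch→scan: scan black — skip
          fetch black
          render gray
            sign gray
              sign→build: build black — skip
              sign→index: index black — skip
              sign→scan: scan black — skip
            sign black
            render→fetch: fetch black — skip
          render black
        merge black
        notify→sign: sign black — skip
        notify→index: index black — skip
      notify black
      deploy→pack: pack is gray → back edge
First back edge: deploy → pack.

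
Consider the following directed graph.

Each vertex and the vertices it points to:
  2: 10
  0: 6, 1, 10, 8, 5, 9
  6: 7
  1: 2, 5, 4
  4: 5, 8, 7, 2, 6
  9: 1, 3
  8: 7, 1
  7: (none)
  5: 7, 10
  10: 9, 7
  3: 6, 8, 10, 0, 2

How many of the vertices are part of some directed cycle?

9

A vertex is on a directed cycle iff it belongs to a strongly connected component of size ≥ 2 (or has a self-loop).
The vertices on cycles are {0, 1, 2, 3, 4, 5, 8, 9, 10} — 9 in total.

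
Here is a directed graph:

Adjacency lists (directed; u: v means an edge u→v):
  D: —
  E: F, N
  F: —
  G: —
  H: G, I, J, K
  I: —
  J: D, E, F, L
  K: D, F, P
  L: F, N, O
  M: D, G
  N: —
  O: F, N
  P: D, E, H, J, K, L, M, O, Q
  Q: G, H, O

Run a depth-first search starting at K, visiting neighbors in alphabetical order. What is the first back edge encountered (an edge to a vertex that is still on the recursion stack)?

DFS from K (visiting neighbors in alphabetical order); mark gray on enter, black on exit:
K gray
  D gray
  D black
  F gray
  F black
  P gray
    P→D: D black — skip
    E gray
      E→F: F black — skip
      N gray
      N black
    E black
    H gray
      G gray
      G black
      I gray
      I black
      J gray
        J→D: D black — skip
        J→E: E black — skip
        J→F: F black — skip
        L gray
          L→F: F black — skip
          L→N: N black — skip
          O gray
            O→F: F black — skip
            O→N: N black — skip
          O black
        L black
      J black
      H→K: K is gray → back edge
First back edge: H → K.

H→K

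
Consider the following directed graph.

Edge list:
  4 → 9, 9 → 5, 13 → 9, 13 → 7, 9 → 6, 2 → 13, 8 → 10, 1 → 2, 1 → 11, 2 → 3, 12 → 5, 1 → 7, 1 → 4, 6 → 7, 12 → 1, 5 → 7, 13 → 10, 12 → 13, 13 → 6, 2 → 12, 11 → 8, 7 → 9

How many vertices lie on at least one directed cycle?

7

A vertex is on a directed cycle iff it belongs to a strongly connected component of size ≥ 2 (or has a self-loop).
The vertices on cycles are {1, 2, 5, 6, 7, 9, 12} — 7 in total.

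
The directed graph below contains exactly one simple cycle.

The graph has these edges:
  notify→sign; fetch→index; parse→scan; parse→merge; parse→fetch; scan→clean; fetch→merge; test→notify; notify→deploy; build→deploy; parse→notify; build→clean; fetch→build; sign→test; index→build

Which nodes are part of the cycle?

DFS with gray/black marking from notify:
notify gray
  deploy gray
  deploy black
  sign gray
    test gray
      test→notify: notify is gray → back edge
Back edge closes the cycle notify → sign → test → notify; its vertices are {sign, test, notify}.

sign, test, notify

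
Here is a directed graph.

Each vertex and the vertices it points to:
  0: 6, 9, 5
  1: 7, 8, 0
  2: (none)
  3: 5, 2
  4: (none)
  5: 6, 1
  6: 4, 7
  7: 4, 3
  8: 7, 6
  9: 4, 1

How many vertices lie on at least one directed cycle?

A vertex is on a directed cycle iff it belongs to a strongly connected component of size ≥ 2 (or has a self-loop).
The vertices on cycles are {0, 1, 3, 5, 6, 7, 8, 9} — 8 in total.

8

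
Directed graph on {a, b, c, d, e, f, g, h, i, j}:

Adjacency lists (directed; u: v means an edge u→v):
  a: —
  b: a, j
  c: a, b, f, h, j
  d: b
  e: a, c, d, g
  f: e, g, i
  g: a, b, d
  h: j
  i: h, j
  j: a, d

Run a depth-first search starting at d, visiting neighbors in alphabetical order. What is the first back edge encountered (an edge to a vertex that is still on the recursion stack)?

DFS from d (visiting neighbors in alphabetical order); mark gray on enter, black on exit:
d gray
  b gray
    a gray
    a black
    j gray
      j→a: a black — skip
      j→d: d is gray → back edge
First back edge: j → d.

j->d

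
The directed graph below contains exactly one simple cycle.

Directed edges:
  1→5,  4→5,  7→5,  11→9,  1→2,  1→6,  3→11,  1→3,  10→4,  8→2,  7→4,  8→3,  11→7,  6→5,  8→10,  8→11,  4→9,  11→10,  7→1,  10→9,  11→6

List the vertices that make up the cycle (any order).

1, 3, 7, 11

DFS with gray/black marking from 3:
3 gray
  11 gray
    9 gray
    9 black
    6 gray
      5 gray
      5 black
    6 black
    7 gray
      4 gray
        4→5: 5 black — skip
        4→9: 9 black — skip
      4 black
      1 gray
        1→5: 5 black — skip
        1→3: 3 is gray → back edge
Back edge closes the cycle 3 → 11 → 7 → 1 → 3; its vertices are {1, 3, 7, 11}.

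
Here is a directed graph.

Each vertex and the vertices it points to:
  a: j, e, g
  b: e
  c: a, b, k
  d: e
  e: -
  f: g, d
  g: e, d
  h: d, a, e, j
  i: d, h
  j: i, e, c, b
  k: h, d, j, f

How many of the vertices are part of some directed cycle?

6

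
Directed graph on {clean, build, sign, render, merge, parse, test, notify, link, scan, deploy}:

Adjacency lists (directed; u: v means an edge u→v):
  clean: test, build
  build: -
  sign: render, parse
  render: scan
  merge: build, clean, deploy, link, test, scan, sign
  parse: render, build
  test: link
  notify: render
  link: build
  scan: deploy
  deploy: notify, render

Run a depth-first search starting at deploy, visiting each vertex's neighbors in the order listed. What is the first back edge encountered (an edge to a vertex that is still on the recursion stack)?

DFS from deploy (visiting each vertex's neighbors in the order listed); mark gray on enter, black on exit:
deploy gray
  notify gray
    render gray
      scan gray
        scan→deploy: deploy is gray → back edge
First back edge: scan → deploy.

scan→deploy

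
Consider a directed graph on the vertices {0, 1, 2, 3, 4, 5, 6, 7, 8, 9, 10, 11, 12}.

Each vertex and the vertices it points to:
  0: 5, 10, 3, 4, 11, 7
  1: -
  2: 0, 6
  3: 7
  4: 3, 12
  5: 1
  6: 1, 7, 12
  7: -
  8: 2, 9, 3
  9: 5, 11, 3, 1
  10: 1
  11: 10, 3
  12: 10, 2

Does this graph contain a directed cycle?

DFS with white/gray/black marking, starting from 3:
3 gray
  7 gray
  7 black
3 black
0 gray
  5 gray
    1 gray
    1 black
  5 black
  10 gray
    10→1: 1 black — skip
  10 black
  0→3: 3 black — skip
  4 gray
    4→3: 3 black — skip
    12 gray
      12→10: 10 black — skip
      2 gray
        2→0: 0 is gray → back edge
Back edge found, so a cycle exists: 0 → 4 → 12 → 2 → 0.

Yes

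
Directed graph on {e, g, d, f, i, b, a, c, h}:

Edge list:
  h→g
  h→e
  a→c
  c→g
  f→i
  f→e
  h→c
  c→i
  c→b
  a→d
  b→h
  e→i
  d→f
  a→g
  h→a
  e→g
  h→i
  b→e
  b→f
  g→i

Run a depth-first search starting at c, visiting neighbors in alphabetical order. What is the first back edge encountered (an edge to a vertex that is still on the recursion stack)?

DFS from c (visiting neighbors in alphabetical order); mark gray on enter, black on exit:
c gray
  b gray
    e gray
      g gray
        i gray
        i black
      g black
      e→i: i black — skip
    e black
    f gray
      f→e: e black — skip
      f→i: i black — skip
    f black
    h gray
      a gray
        a→c: c is gray → back edge
First back edge: a → c.

a→c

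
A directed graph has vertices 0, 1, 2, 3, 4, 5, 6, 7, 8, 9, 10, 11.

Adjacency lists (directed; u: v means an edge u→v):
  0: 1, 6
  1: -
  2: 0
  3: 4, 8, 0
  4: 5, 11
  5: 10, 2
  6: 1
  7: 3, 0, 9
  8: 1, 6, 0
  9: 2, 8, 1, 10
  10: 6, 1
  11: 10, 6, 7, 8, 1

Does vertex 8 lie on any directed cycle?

8 lies on a cycle iff there is a path from 8 back to itself.
Exploring from 8, it never reaches itself; equivalently, its strongly connected component is a singleton.

No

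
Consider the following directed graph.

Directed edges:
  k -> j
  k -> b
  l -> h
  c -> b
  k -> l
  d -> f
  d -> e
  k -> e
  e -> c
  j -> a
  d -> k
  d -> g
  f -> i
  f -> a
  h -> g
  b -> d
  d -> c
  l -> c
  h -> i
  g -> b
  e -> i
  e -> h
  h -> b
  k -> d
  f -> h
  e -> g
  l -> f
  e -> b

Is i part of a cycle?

No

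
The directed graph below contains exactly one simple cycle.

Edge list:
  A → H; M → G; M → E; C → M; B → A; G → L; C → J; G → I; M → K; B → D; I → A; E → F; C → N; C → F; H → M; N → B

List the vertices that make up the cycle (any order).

A, G, H, I, M

DFS with gray/black marking from M:
M gray
  G gray
    I gray
      A gray
        H gray
          H→M: M is gray → back edge
Back edge closes the cycle M → G → I → A → H → M; its vertices are {A, G, H, I, M}.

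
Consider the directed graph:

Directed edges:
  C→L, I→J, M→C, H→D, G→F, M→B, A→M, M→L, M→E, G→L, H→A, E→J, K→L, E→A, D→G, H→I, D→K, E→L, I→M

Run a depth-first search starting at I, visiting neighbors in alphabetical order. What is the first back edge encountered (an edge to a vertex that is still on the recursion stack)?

DFS from I (visiting neighbors in alphabetical order); mark gray on enter, black on exit:
I gray
  J gray
  J black
  M gray
    B gray
    B black
    C gray
      L gray
      L black
    C black
    E gray
      A gray
        A→M: M is gray → back edge
First back edge: A → M.

A→M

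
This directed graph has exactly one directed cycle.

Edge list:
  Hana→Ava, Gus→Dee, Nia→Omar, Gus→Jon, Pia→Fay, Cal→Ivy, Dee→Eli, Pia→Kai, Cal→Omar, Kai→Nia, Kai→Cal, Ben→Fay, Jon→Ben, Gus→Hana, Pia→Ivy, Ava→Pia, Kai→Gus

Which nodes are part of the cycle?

Ava, Gus, Kai, Pia, Hana

DFS with gray/black marking from Kai:
Kai gray
  Nia gray
    Omar gray
    Omar black
  Nia black
  Gus gray
    Dee gray
      Eli gray
      Eli black
    Dee black
    Hana gray
      Ava gray
        Pia gray
          Pia→Kai: Kai is gray → back edge
Back edge closes the cycle Kai → Gus → Hana → Ava → Pia → Kai; its vertices are {Ava, Gus, Kai, Pia, Hana}.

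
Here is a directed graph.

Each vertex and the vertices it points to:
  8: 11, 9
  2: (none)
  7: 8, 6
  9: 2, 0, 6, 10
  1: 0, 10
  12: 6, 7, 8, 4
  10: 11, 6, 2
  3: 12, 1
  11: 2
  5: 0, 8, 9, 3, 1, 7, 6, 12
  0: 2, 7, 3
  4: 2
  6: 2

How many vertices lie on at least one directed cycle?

A vertex is on a directed cycle iff it belongs to a strongly connected component of size ≥ 2 (or has a self-loop).
The vertices on cycles are {0, 1, 3, 7, 8, 9, 12} — 7 in total.

7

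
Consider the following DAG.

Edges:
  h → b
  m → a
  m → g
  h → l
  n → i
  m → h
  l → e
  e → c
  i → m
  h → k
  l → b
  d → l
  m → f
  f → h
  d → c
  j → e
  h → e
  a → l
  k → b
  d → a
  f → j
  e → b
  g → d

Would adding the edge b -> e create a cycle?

Adding b→e creates a cycle iff e can already reach b.
Path from e: e → b.
So e → … → b → e is a cycle.

Yes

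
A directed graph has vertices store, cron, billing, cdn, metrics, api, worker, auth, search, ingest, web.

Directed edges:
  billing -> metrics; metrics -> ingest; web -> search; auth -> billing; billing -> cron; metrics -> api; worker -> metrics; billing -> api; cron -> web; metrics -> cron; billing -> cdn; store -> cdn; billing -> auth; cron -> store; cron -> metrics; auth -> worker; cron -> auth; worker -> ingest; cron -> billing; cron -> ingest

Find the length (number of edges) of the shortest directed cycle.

2

For each vertex v, BFS finds the shortest path from v back to v.
The shortest such closed walk is cron → metrics → cron, length 2.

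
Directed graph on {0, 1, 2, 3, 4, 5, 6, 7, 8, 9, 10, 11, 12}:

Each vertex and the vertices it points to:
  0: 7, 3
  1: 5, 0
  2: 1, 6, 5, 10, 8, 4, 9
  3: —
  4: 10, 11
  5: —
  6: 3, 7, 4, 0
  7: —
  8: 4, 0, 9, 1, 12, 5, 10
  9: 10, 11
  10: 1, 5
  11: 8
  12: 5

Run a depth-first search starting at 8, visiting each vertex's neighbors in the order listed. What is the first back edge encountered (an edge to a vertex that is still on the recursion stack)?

11→8

DFS from 8 (visiting each vertex's neighbors in the order listed); mark gray on enter, black on exit:
8 gray
  4 gray
    10 gray
      1 gray
        5 gray
        5 black
        0 gray
          7 gray
          7 black
          3 gray
          3 black
        0 black
      1 black
      10→5: 5 black — skip
    10 black
    11 gray
      11→8: 8 is gray → back edge
First back edge: 11 → 8.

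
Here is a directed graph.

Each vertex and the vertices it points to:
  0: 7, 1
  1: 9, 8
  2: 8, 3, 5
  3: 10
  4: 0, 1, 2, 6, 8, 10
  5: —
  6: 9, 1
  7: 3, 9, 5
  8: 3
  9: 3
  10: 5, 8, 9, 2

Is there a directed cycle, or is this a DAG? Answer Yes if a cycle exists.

Yes

DFS with white/gray/black marking, starting from 9:
9 gray
  3 gray
    10 gray
      5 gray
      5 black
      8 gray
        8→3: 3 is gray → back edge
Back edge found, so a cycle exists: 3 → 10 → 8 → 3.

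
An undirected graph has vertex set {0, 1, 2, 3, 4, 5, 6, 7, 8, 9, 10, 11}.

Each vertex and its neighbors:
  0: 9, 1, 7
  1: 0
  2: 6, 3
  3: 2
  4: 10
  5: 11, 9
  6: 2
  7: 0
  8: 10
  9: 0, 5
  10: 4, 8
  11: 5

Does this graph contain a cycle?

DFS, tracking each vertex's parent; an edge to a visited non-parent vertex closes a cycle.
Start from 6:
visit 6 (parent –)
  visit 2 (parent 6)
    2–6: parent, skip
    visit 3 (parent 2)
      3–2: parent, skip
visit 0 (parent –)
  visit 9 (parent 0)
    9–0: parent, skip
    visit 5 (parent 9)
      visit 11 (parent 5)
        11–5: parent, skip
      5–9: parent, skip
  visit 1 (parent 0)
    1–0: parent, skip
  visit 7 (parent 0)
    7–0: parent, skip
visit 4 (parent –)
  visit 10 (parent 4)
    10–4: parent, skip
    visit 8 (parent 10)
      8–10: parent, skip
No non-parent visited neighbor found — the graph is a forest.

No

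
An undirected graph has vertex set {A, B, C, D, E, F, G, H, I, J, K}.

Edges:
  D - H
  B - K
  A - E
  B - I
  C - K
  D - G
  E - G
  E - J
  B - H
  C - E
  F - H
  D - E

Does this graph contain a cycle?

DFS, tracking each vertex's parent; an edge to a visited non-parent vertex closes a cycle.
Start from C:
visit C (parent –)
  visit K (parent C)
    K–C: parent, skip
    visit B (parent K)
      B–K: parent, skip
      visit H (parent B)
        visit D (parent H)
          D–H: parent, skip
          visit G (parent D)
            visit E (parent G)
              visit J (parent E)
                J–E: parent, skip
              visit A (parent E)
                A–E: parent, skip
              E–D: D visited and ≠ parent → cycle
Cycle: D – G – E – D.

Yes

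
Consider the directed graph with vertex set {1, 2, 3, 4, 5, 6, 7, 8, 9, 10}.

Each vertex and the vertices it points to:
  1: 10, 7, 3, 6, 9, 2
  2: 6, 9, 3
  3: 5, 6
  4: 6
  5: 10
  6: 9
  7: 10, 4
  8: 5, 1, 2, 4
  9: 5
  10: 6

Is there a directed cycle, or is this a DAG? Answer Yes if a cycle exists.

DFS with white/gray/black marking, starting from 4:
4 gray
  6 gray
    9 gray
      5 gray
        10 gray
          10→6: 6 is gray → back edge
Back edge found, so a cycle exists: 6 → 9 → 5 → 10 → 6.

Yes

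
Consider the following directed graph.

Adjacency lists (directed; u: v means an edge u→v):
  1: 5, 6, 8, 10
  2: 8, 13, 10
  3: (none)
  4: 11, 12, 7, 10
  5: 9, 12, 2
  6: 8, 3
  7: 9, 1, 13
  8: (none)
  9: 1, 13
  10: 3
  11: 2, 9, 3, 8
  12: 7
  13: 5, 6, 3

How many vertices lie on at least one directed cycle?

7

A vertex is on a directed cycle iff it belongs to a strongly connected component of size ≥ 2 (or has a self-loop).
The vertices on cycles are {1, 2, 5, 7, 9, 12, 13} — 7 in total.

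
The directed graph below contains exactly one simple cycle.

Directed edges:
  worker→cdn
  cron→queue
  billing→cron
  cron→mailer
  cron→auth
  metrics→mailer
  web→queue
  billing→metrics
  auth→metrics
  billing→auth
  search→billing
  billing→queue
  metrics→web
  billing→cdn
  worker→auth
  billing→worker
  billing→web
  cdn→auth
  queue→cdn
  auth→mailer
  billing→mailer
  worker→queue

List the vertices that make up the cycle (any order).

DFS with gray/black marking from metrics:
metrics gray
  mailer gray
  mailer black
  web gray
    queue gray
      cdn gray
        auth gray
          auth→metrics: metrics is gray → back edge
Back edge closes the cycle metrics → web → queue → cdn → auth → metrics; its vertices are {cdn, web, auth, queue, metrics}.

cdn, web, auth, queue, metrics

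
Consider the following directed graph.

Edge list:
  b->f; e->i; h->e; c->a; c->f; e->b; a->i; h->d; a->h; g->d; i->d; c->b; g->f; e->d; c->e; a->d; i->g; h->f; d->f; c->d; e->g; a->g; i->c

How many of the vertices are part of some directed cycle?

5

A vertex is on a directed cycle iff it belongs to a strongly connected component of size ≥ 2 (or has a self-loop).
The vertices on cycles are {a, c, e, h, i} — 5 in total.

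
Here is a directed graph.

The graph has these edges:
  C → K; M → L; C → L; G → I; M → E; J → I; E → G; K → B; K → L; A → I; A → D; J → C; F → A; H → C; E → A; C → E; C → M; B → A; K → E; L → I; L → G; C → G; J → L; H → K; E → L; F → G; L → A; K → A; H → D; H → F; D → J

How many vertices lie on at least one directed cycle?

9

A vertex is on a directed cycle iff it belongs to a strongly connected component of size ≥ 2 (or has a self-loop).
The vertices on cycles are {A, B, C, D, E, J, K, L, M} — 9 in total.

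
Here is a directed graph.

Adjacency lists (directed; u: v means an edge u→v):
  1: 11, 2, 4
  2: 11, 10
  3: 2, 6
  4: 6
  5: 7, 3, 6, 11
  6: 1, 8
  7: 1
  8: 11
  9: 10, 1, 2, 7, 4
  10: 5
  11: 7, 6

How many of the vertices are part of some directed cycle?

A vertex is on a directed cycle iff it belongs to a strongly connected component of size ≥ 2 (or has a self-loop).
The vertices on cycles are {1, 2, 3, 4, 5, 6, 7, 8, 10, 11} — 10 in total.

10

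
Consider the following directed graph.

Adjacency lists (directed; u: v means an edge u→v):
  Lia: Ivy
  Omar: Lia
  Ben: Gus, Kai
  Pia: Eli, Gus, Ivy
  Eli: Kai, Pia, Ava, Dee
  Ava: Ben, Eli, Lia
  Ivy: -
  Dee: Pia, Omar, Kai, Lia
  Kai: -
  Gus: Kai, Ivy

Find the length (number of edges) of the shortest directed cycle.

For each vertex v, BFS finds the shortest path from v back to v.
The shortest such closed walk is Pia → Eli → Pia, length 2.

2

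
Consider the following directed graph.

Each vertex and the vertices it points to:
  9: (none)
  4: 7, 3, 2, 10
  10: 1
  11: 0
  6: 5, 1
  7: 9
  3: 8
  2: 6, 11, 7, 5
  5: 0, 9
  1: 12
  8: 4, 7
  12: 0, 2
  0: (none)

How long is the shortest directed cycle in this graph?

3

For each vertex v, BFS finds the shortest path from v back to v.
The shortest such closed walk is 8 → 4 → 3 → 8, length 3.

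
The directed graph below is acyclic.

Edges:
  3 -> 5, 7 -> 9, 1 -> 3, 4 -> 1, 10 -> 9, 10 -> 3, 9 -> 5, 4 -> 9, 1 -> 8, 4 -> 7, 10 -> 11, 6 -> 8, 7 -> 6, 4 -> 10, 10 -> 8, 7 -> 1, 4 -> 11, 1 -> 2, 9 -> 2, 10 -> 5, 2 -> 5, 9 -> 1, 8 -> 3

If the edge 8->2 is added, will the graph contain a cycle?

Adding 8→2 creates a cycle iff 2 can already reach 8.
Explore from 2: no path reaches 8. The graph stays acyclic.

No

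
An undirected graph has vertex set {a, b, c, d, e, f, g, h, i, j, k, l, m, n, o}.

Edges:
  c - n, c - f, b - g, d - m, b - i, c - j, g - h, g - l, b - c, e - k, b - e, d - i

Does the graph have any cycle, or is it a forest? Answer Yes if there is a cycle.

No

DFS, tracking each vertex's parent; an edge to a visited non-parent vertex closes a cycle.
Start from o:
visit o (parent –)
visit a (parent –)
visit b (parent –)
  visit c (parent b)
    visit n (parent c)
      n–c: parent, skip
    visit j (parent c)
      j–c: parent, skip
    visit f (parent c)
      f–c: parent, skip
    c–b: parent, skip
  visit e (parent b)
    e–b: parent, skip
    visit k (parent e)
      k–e: parent, skip
  visit i (parent b)
    visit d (parent i)
      d–i: parent, skip
      visit m (parent d)
        m–d: parent, skip
    i–b: parent, skip
  visit g (parent b)
    visit l (parent g)
      l–g: parent, skip
    visit h (parent g)
      h–g: parent, skip
    g–b: parent, skip
No non-parent visited neighbor found — the graph is a forest.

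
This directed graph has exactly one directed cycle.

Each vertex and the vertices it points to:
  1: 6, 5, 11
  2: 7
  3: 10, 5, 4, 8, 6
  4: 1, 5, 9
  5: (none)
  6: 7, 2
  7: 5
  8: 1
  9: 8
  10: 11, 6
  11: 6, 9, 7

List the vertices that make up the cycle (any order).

1, 8, 9, 11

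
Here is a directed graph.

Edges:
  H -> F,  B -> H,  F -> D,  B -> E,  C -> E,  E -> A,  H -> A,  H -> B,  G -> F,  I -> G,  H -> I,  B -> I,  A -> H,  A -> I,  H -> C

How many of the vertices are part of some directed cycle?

5

A vertex is on a directed cycle iff it belongs to a strongly connected component of size ≥ 2 (or has a self-loop).
The vertices on cycles are {A, B, C, E, H} — 5 in total.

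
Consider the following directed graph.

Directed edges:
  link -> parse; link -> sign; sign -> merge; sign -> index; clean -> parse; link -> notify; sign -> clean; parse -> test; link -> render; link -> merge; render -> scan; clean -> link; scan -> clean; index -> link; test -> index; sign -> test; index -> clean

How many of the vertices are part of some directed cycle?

A vertex is on a directed cycle iff it belongs to a strongly connected component of size ≥ 2 (or has a self-loop).
The vertices on cycles are {link, scan, sign, test, clean, index, parse, render} — 8 in total.

8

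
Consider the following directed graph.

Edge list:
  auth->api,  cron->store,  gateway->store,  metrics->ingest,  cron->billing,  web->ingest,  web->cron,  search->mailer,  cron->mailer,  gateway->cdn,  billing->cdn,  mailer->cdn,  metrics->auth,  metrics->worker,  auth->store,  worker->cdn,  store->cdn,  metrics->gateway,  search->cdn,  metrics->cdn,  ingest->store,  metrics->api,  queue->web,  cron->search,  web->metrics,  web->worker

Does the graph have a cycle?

No

DFS with white/gray/black marking, starting from ingest:
ingest gray
  store gray
    cdn gray
    cdn black
  store black
ingest black
api gray
api black
mailer gray
  mailer→cdn: cdn black — skip
mailer black
cron gray
  billing gray
    billing→cdn: cdn black — skip
  billing black
  cron→store: store black — skip
  cron→mailer: mailer black — skip
  search gray
    search→mailer: mailer black — skip
    search→cdn: cdn black — skip
  search black
cron black
metrics gray
  metrics→ingest: ingest black — skip
  metrics→cdn: cdn black — skip
  gateway gray
    gateway→store: store black — skip
    gateway→cdn: cdn black — skip
  gateway black
  metrics→api: api black — skip
  worker gray
    worker→cdn: cdn black — skip
  worker black
  auth gray
    auth→store: store black — skip
    auth→api: api black — skip
  auth black
metrics black
web gray
  web→ingest: ingest black — skip
  web→worker: worker black — skip
  web→metrics: metrics black — skip
  web→cron: cron black — skip
web black
queue gray
  queue→web: web black — skip
queue black
Every edge goes to a white or black vertex — no back edge, so the graph is acyclic.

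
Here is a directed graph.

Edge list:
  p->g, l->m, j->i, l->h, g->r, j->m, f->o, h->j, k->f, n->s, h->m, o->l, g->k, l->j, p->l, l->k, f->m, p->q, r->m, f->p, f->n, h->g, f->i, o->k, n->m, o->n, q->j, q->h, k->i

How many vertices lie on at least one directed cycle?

8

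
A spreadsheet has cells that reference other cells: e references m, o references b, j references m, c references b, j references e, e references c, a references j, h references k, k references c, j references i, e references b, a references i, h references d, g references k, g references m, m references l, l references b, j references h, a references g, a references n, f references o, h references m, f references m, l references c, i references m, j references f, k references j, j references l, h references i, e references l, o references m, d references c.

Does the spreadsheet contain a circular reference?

Yes

DFS with white/gray/black marking, starting from e:
e gray
  b gray
  b black
  m gray
    l gray
      l→b: b black — skip
      c gray
        c→b: b black — skip
      c black
    l black
  m black
  e→l: l black — skip
  e→c: c black — skip
e black
a gray
  j gray
    j→e: e black — skip
    j→m: m black — skip
    h gray
      d gray
        d→c: c black — skip
      d black
      k gray
        k→j: j is gray → back edge
Back edge found, so a cycle exists: j → h → k → j.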